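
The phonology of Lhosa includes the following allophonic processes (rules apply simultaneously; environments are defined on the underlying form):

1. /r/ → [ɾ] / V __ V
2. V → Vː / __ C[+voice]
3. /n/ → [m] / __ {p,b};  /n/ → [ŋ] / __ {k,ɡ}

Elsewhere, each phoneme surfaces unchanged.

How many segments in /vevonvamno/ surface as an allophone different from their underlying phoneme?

Segments that undergo a rule: /e/ → [eː] (rule 2); /o/ → [oː] (rule 2); /a/ → [aː] (rule 2).
All other segments surface unchanged.

3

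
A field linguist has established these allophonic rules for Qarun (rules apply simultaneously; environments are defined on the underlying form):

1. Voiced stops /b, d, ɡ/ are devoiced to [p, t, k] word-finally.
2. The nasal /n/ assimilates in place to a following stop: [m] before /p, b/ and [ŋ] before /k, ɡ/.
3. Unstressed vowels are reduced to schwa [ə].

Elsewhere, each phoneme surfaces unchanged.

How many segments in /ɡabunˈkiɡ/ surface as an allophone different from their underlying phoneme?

4

Segments that undergo a rule: /a/ → [ə] (rule 3); /u/ → [ə] (rule 3); /n/ → [ŋ] (rule 2); /ɡ/ → [k] (rule 1).
All other segments surface unchanged.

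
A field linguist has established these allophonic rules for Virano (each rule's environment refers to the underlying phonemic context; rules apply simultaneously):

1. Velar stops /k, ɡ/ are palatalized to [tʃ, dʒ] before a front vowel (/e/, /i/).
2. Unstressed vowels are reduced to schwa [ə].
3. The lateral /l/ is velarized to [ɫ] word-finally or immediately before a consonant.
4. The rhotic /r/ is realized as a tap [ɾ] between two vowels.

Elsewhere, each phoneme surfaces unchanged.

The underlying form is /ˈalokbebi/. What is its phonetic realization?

/a/ — word-initial; rule 2 does not apply here → [a].
/l/ — between /a/ and /o/; rule 3 does not apply here → [l].
/o/ (between /l/ and /k/): in an unstressed syllable, so rule 2 applies → [ə].
/k/ — between /o/ and /b/; rule 1 does not apply here → [k].
/b/ stays [b].
/e/ (between /b/ and /b/): in an unstressed syllable, so rule 2 applies → [ə].
/b/ (between /e/ and /i/) is unaffected → [b].
/i/ meets the environment for rule 2 (in an unstressed syllable) → [ə].

[ˈaləkbəbə]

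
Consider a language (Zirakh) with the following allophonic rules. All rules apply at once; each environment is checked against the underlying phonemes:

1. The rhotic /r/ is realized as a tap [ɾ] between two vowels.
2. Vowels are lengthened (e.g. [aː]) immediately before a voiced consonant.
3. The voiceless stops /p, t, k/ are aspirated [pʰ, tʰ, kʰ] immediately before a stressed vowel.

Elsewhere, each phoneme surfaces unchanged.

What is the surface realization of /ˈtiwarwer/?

[ˈtʰiːwaːrweːr]

/t/ meets the environment for rule 3 (immediately before a stressed vowel) → [tʰ].
/i/ (between /t/ and /w/) occurs before a voiced consonant → [iː] by rule 2.
/w/ (between /i/ and /a/): no rule targets it → [w].
/a/ (between /w/ and /r/): before a voiced consonant, so rule 2 applies → [aː].
/r/ (between /a/ and /w/): rule 1 targets it, but not between two vowels → unchanged [r].
/w/ — not in any rule's target class → [w].
/e/ meets the environment for rule 2 (before a voiced consonant) → [eː].
/r/ — word-final; rule 1 does not apply here → [r].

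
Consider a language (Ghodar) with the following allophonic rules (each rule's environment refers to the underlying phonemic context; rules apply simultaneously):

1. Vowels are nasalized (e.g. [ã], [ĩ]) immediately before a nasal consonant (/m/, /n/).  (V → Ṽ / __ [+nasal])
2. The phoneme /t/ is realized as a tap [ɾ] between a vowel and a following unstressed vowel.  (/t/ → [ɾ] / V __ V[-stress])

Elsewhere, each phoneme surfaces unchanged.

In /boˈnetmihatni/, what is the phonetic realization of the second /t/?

/t/ (between /a/ and /n/): rule 2 targets it, but not between a vowel and a following unstressed vowel → unchanged [t].

[t]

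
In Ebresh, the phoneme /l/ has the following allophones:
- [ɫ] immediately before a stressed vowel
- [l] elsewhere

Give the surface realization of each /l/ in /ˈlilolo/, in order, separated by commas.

Occurrence 1 (position 1): immediately before a stressed vowel → [ɫ].
Occurrence 2 (position 3): no conditioning environment matches → elsewhere allophone [l].
Occurrence 3 (position 5): no conditioning environment matches → elsewhere allophone [l].

[ɫ], [l], [l]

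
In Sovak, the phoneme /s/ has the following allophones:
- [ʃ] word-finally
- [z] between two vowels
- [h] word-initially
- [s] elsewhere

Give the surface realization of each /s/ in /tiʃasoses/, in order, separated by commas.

[z], [z], [ʃ]

Occurrence 1 (position 5): between two vowels → [z].
Occurrence 2 (position 7): between two vowels → [z].
Occurrence 3 (position 9): word-finally → [ʃ].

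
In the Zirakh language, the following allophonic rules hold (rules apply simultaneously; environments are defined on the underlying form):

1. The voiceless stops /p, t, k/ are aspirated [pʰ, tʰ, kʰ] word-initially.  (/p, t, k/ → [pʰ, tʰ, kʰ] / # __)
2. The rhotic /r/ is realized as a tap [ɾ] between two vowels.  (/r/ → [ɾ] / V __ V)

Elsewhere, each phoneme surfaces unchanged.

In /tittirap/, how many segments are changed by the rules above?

Segments that undergo a rule: /t/ → [tʰ] (rule 1); /r/ → [ɾ] (rule 2).
All other segments surface unchanged.

2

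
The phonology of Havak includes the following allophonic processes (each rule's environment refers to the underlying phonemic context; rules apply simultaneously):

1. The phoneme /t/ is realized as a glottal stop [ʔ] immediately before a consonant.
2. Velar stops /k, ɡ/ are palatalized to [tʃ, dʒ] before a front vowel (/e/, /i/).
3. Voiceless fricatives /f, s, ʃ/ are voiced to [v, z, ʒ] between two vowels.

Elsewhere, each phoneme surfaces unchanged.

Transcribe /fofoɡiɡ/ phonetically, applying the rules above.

[fovodʒiɡ]

/f/ — word-initial; rule 3 does not apply here → [f].
/o/ — not in any rule's target class → [o].
/f/ — between /o/ and /o/, between two vowels — surfaces as [v] (rule 3).
/o/ stays [o].
Rule 2 applies to /ɡ/ (between /o/ and /i/: before a front vowel) → [dʒ].
/i/ — not in any rule's target class → [i].
/ɡ/ (word-final): rule 2 targets it, but not before a front vowel → unchanged [ɡ].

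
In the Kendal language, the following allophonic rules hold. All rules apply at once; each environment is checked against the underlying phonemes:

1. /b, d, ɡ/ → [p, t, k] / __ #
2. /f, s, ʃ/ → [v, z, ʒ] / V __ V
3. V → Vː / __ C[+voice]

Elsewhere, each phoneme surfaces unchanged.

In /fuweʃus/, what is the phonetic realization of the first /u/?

/u/ (between /f/ and /w/) occurs before a voiced consonant → [uː] by rule 3.

[uː]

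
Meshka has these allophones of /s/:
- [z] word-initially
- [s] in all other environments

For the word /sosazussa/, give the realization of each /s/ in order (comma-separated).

[z], [s], [s], [s]

Occurrence 1 (position 1): word-initially → [z].
Occurrence 2 (position 3): no conditioning environment matches → elsewhere allophone [s].
Occurrence 3 (position 7): no conditioning environment matches → elsewhere allophone [s].
Occurrence 4 (position 8): no conditioning environment matches → elsewhere allophone [s].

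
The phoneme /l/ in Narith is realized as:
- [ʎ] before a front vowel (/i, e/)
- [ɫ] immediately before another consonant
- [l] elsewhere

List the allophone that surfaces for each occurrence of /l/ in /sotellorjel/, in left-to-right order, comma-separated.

Occurrence 1 (position 5): immediately before another consonant → [ɫ].
Occurrence 2 (position 6): no conditioning environment matches → elsewhere allophone [l].
Occurrence 3 (position 11): no conditioning environment matches → elsewhere allophone [l].

[ɫ], [l], [l]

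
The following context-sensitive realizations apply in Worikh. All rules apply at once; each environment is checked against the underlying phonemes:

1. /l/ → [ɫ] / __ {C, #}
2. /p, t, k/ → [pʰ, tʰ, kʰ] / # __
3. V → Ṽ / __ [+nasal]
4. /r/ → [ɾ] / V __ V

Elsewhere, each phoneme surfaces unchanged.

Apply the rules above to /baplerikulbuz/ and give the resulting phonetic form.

[bapleɾikuɫbuz]

/b/ — not in any rule's target class → [b].
/a/ (between /b/ and /p/): rule 3 targets it, but not before a nasal consonant → unchanged [a].
/p/ (between /a/ and /l/): rule 2 targets it, but not word-initially → unchanged [p].
/l/ — between /p/ and /e/; rule 1 does not apply here → [l].
/e/ (between /l/ and /r/) fails the environment for rule 3, so it stays [e].
/r/ meets the environment for rule 4 (between two vowels) → [ɾ].
/i/ — between /r/ and /k/; rule 3 does not apply here → [i].
/k/ (between /i/ and /u/) is in the target of rule 2 but the environment (word-initially) is not met → [k].
/u/ (between /k/ and /l/) is in the target of rule 3 but the environment (before a nasal consonant) is not met → [u].
/l/ (between /u/ and /b/) occurs word-finally or immediately before a consonant → [ɫ] by rule 1.
/b/ — not in any rule's target class → [b].
/u/ (between /b/ and /z/) is in the target of rule 3 but the environment (before a nasal consonant) is not met → [u].
/z/ (word-final): no rule targets it → [z].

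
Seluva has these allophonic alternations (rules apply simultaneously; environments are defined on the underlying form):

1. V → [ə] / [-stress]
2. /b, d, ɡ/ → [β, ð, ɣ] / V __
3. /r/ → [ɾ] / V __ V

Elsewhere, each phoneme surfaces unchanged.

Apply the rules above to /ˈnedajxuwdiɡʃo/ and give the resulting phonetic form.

/n/ stays [n].
/e/ (between /n/ and /d/) is in the target of rule 1 but the environment (in an unstressed syllable) is not met → [e].
/d/ (between /e/ and /a/): immediately after a vowel, so rule 2 applies → [ð].
/a/ (between /d/ and /j/): in an unstressed syllable, so rule 1 applies → [ə].
/j/ (between /a/ and /x/) is unaffected → [j].
/x/ (between /j/ and /u/) is unaffected → [x].
/u/ meets the environment for rule 1 (in an unstressed syllable) → [ə].
/w/ stays [w].
/d/ (between /w/ and /i/) fails the environment for rule 2, so it stays [d].
/i/ (between /d/ and /ɡ/) occurs in an unstressed syllable → [ə] by rule 1.
/ɡ/ (between /i/ and /ʃ/): immediately after a vowel, so rule 2 applies → [ɣ].
/ʃ/ (between /ɡ/ and /o/) is unaffected → [ʃ].
/o/ (word-final): in an unstressed syllable, so rule 1 applies → [ə].

[ˈneðəjxəwdəɣʃə]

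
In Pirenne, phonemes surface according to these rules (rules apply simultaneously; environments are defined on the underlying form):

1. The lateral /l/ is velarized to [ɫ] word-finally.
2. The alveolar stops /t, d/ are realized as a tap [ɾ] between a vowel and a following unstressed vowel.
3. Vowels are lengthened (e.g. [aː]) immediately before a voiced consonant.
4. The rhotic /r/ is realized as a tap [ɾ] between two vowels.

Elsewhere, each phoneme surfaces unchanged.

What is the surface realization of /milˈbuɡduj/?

[miːlˈbuːɡduːj]

/m/ — not in any rule's target class → [m].
/i/ (between /m/ and /l/) occurs before a voiced consonant → [iː] by rule 3.
/l/ (between /i/ and /b/): rule 1 targets it, but not word-finally → unchanged [l].
/b/ — not in any rule's target class → [b].
/u/ — between /b/ and /ɡ/, before a voiced consonant — surfaces as [uː] (rule 3).
/ɡ/ (between /u/ and /d/): no rule targets it → [ɡ].
/d/ (between /ɡ/ and /u/) is in the target of rule 2 but the environment (between a vowel and a following unstressed vowel) is not met → [d].
/u/ (between /d/ and /j/): before a voiced consonant, so rule 3 applies → [uː].
/j/ stays [j].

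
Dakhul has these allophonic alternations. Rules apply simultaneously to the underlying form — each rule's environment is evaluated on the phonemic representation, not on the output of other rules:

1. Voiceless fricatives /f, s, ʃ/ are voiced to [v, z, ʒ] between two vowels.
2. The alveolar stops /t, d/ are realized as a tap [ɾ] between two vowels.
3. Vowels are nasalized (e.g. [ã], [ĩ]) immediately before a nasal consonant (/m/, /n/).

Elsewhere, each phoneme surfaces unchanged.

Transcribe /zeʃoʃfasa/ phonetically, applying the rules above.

/z/ — not in any rule's target class → [z].
/e/ (between /z/ and /ʃ/): rule 3 targets it, but not before a nasal consonant → unchanged [e].
/ʃ/ meets the environment for rule 1 (between two vowels) → [ʒ].
/o/ — between /ʃ/ and /ʃ/; rule 3 does not apply here → [o].
/ʃ/ (between /o/ and /f/) fails the environment for rule 1, so it stays [ʃ].
/f/ — between /ʃ/ and /a/; rule 1 does not apply here → [f].
/a/ (between /f/ and /s/) is in the target of rule 3 but the environment (before a nasal consonant) is not met → [a].
/s/ (between /a/ and /a/) occurs between two vowels → [z] by rule 1.
/a/ — word-final; rule 3 does not apply here → [a].

[zeʒoʃfaza]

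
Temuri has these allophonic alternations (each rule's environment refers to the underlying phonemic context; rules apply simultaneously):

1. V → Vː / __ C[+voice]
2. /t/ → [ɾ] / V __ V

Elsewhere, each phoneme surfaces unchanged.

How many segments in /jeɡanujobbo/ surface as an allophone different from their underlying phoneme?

Segments that undergo a rule: /e/ → [eː] (rule 1); /a/ → [aː] (rule 1); /u/ → [uː] (rule 1); /o/ → [oː] (rule 1).
All other segments surface unchanged.

4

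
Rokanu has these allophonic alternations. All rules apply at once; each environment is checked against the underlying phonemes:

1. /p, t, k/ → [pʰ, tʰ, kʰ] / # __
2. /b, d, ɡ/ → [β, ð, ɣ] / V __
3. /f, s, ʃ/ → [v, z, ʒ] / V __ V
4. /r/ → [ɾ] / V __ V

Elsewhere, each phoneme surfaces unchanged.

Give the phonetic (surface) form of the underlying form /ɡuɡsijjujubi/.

[ɡuɣsijjujuβi]

/ɡ/ (word-initial) is in the target of rule 2 but the environment (immediately after a vowel) is not met → [ɡ].
/u/ (between /ɡ/ and /ɡ/): no rule targets it → [u].
/ɡ/ (between /u/ and /s/): immediately after a vowel, so rule 2 applies → [ɣ].
/s/ (between /ɡ/ and /i/) is in the target of rule 3 but the environment (between two vowels) is not met → [s].
/i/ — not in any rule's target class → [i].
/j/ stays [j].
/j/ — not in any rule's target class → [j].
/u/ — not in any rule's target class → [u].
/j/ — not in any rule's target class → [j].
/u/ (between /j/ and /b/) is unaffected → [u].
/b/ — between /u/ and /i/, immediately after a vowel — surfaces as [β] (rule 2).
/i/ (word-final) is unaffected → [i].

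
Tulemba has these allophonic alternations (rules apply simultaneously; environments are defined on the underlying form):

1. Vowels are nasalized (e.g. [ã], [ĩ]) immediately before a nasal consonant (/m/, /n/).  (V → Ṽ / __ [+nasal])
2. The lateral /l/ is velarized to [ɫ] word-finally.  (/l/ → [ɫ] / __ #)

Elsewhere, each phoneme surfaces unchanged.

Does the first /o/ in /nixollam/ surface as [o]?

Yes

/o/ (between /x/ and /l/) fails the environment for rule 1, so it stays [o].
The actual realization is [o], which matches [o].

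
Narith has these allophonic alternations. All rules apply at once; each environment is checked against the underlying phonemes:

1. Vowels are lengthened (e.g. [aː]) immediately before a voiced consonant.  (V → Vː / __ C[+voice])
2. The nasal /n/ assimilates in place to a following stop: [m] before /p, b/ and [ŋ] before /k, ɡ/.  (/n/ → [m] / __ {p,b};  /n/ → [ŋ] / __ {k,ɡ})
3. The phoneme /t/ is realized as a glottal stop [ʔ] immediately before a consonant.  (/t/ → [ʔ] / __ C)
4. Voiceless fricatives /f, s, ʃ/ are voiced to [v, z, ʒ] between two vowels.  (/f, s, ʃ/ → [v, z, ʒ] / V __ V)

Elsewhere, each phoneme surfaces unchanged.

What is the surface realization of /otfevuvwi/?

/o/ (word-initial) is in the target of rule 1 but the environment (before a voiced consonant) is not met → [o].
/t/ meets the environment for rule 3 (immediately before a consonant) → [ʔ].
/f/ — between /t/ and /e/; rule 4 does not apply here → [f].
/e/ meets the environment for rule 1 (before a voiced consonant) → [eː].
/v/ stays [v].
/u/ (between /v/ and /v/) occurs before a voiced consonant → [uː] by rule 1.
/v/ — not in any rule's target class → [v].
/w/ (between /v/ and /i/): no rule targets it → [w].
/i/ (word-final) fails the environment for rule 1, so it stays [i].

[oʔfeːvuːvwi]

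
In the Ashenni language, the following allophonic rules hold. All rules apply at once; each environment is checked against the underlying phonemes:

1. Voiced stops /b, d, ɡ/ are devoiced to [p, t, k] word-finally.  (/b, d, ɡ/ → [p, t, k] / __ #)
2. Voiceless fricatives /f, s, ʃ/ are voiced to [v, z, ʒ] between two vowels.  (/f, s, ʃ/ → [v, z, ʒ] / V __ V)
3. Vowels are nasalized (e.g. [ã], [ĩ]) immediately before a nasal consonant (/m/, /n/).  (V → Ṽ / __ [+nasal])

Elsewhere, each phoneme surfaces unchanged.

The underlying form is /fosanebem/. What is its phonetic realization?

/f/ (word-initial): rule 2 targets it, but not between two vowels → unchanged [f].
/o/ — between /f/ and /s/; rule 3 does not apply here → [o].
/s/ — between /o/ and /a/, between two vowels — surfaces as [z] (rule 2).
/a/ — between /s/ and /n/, before a nasal consonant — surfaces as [ã] (rule 3).
/n/ (between /a/ and /e/) is unaffected → [n].
/e/ (between /n/ and /b/) is in the target of rule 3 but the environment (before a nasal consonant) is not met → [e].
/b/ — between /e/ and /e/; rule 1 does not apply here → [b].
/e/ (between /b/ and /m/): before a nasal consonant, so rule 3 applies → [ẽ].
/m/ stays [m].

[fozãnebẽm]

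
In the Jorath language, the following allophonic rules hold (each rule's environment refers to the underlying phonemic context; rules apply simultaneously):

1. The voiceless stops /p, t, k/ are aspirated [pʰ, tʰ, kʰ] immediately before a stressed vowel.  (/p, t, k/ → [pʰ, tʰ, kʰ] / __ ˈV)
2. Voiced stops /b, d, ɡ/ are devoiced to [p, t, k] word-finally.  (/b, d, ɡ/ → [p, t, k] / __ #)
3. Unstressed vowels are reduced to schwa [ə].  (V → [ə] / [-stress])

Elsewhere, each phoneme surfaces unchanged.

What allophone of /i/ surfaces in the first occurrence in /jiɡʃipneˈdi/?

[ə]

/i/ (between /j/ and /ɡ/): in an unstressed syllable, so rule 3 applies → [ə].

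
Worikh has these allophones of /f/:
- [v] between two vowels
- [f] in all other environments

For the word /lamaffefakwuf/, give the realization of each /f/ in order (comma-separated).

[f], [f], [v], [f]

Occurrence 1 (position 5): no conditioning environment matches → elsewhere allophone [f].
Occurrence 2 (position 6): no conditioning environment matches → elsewhere allophone [f].
Occurrence 3 (position 8): between two vowels → [v].
Occurrence 4 (position 13): no conditioning environment matches → elsewhere allophone [f].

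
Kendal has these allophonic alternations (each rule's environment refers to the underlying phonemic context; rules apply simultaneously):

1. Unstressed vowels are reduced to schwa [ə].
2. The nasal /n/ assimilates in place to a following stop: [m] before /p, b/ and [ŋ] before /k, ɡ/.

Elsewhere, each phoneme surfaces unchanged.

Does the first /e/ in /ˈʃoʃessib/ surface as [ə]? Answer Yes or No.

/e/ (between /ʃ/ and /s/) occurs in an unstressed syllable → [ə] by rule 1.
The actual realization is [ə], which matches [ə].

Yes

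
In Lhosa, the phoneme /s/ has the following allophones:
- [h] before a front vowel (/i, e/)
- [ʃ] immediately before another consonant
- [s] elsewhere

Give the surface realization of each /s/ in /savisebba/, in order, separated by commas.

[s], [h]

Occurrence 1 (position 1): no conditioning environment matches → elsewhere allophone [s].
Occurrence 2 (position 5): before a front vowel (/i, e/) → [h].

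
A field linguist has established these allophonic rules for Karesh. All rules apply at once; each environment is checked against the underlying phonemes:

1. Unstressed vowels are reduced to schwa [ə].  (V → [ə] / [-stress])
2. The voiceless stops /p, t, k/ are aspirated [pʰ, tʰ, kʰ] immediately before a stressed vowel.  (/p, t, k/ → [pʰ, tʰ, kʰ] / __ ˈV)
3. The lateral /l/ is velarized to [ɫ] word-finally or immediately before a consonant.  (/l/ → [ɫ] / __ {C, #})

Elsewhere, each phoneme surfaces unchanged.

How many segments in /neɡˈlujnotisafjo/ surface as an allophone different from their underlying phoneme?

Segments that undergo a rule: /e/ → [ə] (rule 1); /o/ → [ə] (rule 1); /i/ → [ə] (rule 1); /a/ → [ə] (rule 1); /o/ → [ə] (rule 1).
All other segments surface unchanged.

5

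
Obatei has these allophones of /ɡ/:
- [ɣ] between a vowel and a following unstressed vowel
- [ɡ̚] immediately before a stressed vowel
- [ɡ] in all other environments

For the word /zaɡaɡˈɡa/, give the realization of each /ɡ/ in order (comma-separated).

Occurrence 1 (position 3): between a vowel and a following unstressed vowel → [ɣ].
Occurrence 2 (position 5): no conditioning environment matches → elsewhere allophone [ɡ].
Occurrence 3 (position 6): immediately before a stressed vowel → [ɡ̚].

[ɣ], [ɡ], [ɡ̚]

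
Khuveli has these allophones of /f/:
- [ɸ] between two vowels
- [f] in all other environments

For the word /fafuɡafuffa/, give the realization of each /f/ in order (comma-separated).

[f], [ɸ], [ɸ], [f], [f]

Occurrence 1 (position 1): no conditioning environment matches → elsewhere allophone [f].
Occurrence 2 (position 3): between two vowels → [ɸ].
Occurrence 3 (position 7): between two vowels → [ɸ].
Occurrence 4 (position 9): no conditioning environment matches → elsewhere allophone [f].
Occurrence 5 (position 10): no conditioning environment matches → elsewhere allophone [f].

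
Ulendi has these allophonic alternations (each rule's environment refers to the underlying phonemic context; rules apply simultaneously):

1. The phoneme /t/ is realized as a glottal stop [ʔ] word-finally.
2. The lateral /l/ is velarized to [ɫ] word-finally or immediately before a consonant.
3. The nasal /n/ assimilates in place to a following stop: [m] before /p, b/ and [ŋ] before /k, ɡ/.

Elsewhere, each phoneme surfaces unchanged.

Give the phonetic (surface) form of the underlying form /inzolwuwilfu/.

/i/ (word-initial): no rule targets it → [i].
/n/ (between /i/ and /z/) is in the target of rule 3 but the environment (before a labial or velar stop) is not met → [n].
/z/ — not in any rule's target class → [z].
/o/ stays [o].
/l/ (between /o/ and /w/) occurs word-finally or immediately before a consonant → [ɫ] by rule 2.
/w/ (between /l/ and /u/) is unaffected → [w].
/u/ stays [u].
/w/ — not in any rule's target class → [w].
/i/ (between /w/ and /l/): no rule targets it → [i].
/l/ — between /i/ and /f/, word-finally or immediately before a consonant — surfaces as [ɫ] (rule 2).
/f/ — not in any rule's target class → [f].
/u/ (word-final): no rule targets it → [u].

[inzoɫwuwiɫfu]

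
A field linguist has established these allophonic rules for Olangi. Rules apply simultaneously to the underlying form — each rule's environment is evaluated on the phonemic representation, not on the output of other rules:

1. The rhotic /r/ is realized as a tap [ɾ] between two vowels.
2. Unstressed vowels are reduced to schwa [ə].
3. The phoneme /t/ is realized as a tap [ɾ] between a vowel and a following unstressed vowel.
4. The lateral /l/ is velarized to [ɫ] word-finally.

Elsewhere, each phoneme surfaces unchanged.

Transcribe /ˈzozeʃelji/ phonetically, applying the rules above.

/z/ stays [z].
/o/ — between /z/ and /z/; rule 2 does not apply here → [o].
/z/ (between /o/ and /e/) is unaffected → [z].
/e/ meets the environment for rule 2 (in an unstressed syllable) → [ə].
/ʃ/ — not in any rule's target class → [ʃ].
/e/ — between /ʃ/ and /l/, in an unstressed syllable — surfaces as [ə] (rule 2).
/l/ (between /e/ and /j/) fails the environment for rule 4, so it stays [l].
/j/ — not in any rule's target class → [j].
Rule 2 applies to /i/ (word-final: in an unstressed syllable) → [ə].

[ˈzozəʃəljə]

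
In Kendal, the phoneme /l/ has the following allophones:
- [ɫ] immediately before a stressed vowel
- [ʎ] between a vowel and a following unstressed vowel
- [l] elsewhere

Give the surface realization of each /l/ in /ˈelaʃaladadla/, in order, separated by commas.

[ʎ], [ʎ], [l]

Occurrence 1 (position 2): between a vowel and a following unstressed vowel → [ʎ].
Occurrence 2 (position 6): between a vowel and a following unstressed vowel → [ʎ].
Occurrence 3 (position 11): no conditioning environment matches → elsewhere allophone [l].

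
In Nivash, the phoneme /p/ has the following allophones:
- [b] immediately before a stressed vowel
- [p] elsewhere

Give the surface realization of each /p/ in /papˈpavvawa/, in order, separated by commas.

Occurrence 1 (position 1): no conditioning environment matches → elsewhere allophone [p].
Occurrence 2 (position 3): no conditioning environment matches → elsewhere allophone [p].
Occurrence 3 (position 4): immediately before a stressed vowel → [b].

[p], [p], [b]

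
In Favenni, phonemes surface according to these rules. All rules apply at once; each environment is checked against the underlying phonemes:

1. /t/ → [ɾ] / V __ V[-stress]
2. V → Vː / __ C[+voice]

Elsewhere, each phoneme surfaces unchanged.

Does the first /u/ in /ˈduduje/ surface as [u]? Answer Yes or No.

Rule 2 applies to /u/ (between /d/ and /d/: before a voiced consonant) → [uː].
The actual realization is [uː], not [u].

No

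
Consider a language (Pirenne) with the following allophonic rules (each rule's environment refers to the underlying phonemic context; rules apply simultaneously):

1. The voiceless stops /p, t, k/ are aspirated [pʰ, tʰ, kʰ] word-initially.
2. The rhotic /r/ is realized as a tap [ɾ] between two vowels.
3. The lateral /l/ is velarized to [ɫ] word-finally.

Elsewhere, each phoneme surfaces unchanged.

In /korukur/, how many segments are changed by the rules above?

2

Segments that undergo a rule: /k/ → [kʰ] (rule 1); /r/ → [ɾ] (rule 2).
All other segments surface unchanged.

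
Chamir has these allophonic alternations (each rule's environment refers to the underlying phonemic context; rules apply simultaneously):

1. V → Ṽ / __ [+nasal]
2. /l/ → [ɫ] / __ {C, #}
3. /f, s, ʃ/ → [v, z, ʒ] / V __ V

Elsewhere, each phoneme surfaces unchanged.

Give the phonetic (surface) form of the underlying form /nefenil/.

/e/ — between /n/ and /f/; rule 1 does not apply here → [e].
/f/ (between /e/ and /e/): between two vowels, so rule 3 applies → [v].
Rule 1 applies to /e/ (between /f/ and /n/: before a nasal consonant) → [ẽ].
/i/ (between /n/ and /l/) fails the environment for rule 1, so it stays [i].
/l/ — word-final, word-finally or immediately before a consonant — surfaces as [ɫ] (rule 2).

[nevẽniɫ]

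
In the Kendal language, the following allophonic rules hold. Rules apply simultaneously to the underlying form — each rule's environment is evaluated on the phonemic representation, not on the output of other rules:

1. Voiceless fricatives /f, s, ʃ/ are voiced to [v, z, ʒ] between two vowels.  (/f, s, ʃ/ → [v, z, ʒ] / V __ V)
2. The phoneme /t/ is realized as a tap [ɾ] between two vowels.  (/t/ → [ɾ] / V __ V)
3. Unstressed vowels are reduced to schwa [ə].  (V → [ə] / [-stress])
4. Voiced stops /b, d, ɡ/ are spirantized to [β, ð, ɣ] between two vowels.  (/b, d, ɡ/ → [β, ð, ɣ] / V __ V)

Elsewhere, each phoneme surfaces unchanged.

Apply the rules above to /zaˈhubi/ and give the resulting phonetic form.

[zəˈhuβə]

/z/ stays [z].
/a/ (between /z/ and /h/) occurs in an unstressed syllable → [ə] by rule 3.
/h/ (between /a/ and /u/): no rule targets it → [h].
/u/ — between /h/ and /b/; rule 3 does not apply here → [u].
/b/ meets the environment for rule 4 (between two vowels) → [β].
/i/ (word-final): in an unstressed syllable, so rule 3 applies → [ə].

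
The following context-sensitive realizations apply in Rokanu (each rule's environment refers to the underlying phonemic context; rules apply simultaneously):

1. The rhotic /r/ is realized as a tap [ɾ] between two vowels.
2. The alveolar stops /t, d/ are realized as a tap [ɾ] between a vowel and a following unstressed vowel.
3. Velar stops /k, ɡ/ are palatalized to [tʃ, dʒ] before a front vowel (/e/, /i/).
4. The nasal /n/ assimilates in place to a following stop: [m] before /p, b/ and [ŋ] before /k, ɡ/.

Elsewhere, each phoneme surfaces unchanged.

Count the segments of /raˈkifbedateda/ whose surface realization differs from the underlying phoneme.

4

Segments that undergo a rule: /k/ → [tʃ] (rule 3); /d/ → [ɾ] (rule 2); /t/ → [ɾ] (rule 2); /d/ → [ɾ] (rule 2).
All other segments surface unchanged.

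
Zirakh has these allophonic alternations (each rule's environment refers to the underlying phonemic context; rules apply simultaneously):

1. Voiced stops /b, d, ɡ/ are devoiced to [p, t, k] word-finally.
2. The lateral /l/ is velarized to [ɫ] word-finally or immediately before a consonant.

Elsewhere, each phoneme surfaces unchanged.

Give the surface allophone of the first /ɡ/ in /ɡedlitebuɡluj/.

/ɡ/ (word-initial) is in the target of rule 1 but the environment (word-finally) is not met → [ɡ].

[ɡ]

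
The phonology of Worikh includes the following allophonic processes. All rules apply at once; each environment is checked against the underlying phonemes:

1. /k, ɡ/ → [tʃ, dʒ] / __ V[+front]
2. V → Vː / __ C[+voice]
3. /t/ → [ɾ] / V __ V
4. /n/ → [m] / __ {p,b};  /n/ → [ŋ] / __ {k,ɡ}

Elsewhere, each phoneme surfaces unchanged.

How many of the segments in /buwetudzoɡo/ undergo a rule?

Segments that undergo a rule: /u/ → [uː] (rule 2); /t/ → [ɾ] (rule 3); /u/ → [uː] (rule 2); /o/ → [oː] (rule 2).
All other segments surface unchanged.

4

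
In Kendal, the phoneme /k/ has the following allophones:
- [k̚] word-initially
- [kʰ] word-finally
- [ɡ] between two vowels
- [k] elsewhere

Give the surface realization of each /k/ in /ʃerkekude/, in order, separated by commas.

Occurrence 1 (position 4): no conditioning environment matches → elsewhere allophone [k].
Occurrence 2 (position 6): between two vowels → [ɡ].

[k], [ɡ]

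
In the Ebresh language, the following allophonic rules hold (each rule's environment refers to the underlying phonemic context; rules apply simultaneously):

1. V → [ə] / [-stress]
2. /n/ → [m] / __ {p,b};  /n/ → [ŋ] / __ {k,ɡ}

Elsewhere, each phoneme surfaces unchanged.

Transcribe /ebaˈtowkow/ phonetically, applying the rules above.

/e/ (word-initial): in an unstressed syllable, so rule 1 applies → [ə].
/b/ stays [b].
/a/ (between /b/ and /t/): in an unstressed syllable, so rule 1 applies → [ə].
/t/ stays [t].
/o/ (between /t/ and /w/) is in the target of rule 1 but the environment (in an unstressed syllable) is not met → [o].
/w/ (between /o/ and /k/): no rule targets it → [w].
/k/ (between /w/ and /o/): no rule targets it → [k].
/o/ — between /k/ and /w/, in an unstressed syllable — surfaces as [ə] (rule 1).
/w/ (word-final): no rule targets it → [w].

[əbəˈtowkəw]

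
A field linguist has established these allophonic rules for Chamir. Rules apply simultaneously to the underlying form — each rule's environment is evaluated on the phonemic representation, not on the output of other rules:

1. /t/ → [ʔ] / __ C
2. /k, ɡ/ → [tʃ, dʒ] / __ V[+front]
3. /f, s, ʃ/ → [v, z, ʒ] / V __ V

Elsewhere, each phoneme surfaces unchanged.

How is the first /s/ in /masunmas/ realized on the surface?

[z]

/s/ (between /a/ and /u/) occurs between two vowels → [z] by rule 3.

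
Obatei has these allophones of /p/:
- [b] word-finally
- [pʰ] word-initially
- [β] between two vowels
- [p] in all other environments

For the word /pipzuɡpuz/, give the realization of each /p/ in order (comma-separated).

[pʰ], [p], [p]

Occurrence 1 (position 1): word-initially → [pʰ].
Occurrence 2 (position 3): no conditioning environment matches → elsewhere allophone [p].
Occurrence 3 (position 7): no conditioning environment matches → elsewhere allophone [p].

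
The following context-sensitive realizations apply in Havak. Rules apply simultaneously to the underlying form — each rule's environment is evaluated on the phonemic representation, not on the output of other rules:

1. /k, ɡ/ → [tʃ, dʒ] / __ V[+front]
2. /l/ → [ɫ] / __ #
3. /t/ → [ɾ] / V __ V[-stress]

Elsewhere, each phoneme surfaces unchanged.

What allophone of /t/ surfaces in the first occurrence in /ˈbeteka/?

[ɾ]

/t/ meets the environment for rule 3 (between a vowel and a following unstressed vowel) → [ɾ].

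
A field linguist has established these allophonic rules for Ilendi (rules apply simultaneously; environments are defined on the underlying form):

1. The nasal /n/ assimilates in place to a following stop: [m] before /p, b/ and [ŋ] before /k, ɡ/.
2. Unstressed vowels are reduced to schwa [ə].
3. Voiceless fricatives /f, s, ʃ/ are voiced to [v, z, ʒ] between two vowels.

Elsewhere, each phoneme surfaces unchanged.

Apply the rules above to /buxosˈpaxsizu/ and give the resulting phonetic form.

[bəxəsˈpaxsəzə]

/u/ (between /b/ and /x/): in an unstressed syllable, so rule 2 applies → [ə].
/o/ (between /x/ and /s/) occurs in an unstressed syllable → [ə] by rule 2.
/s/ — between /o/ and /p/; rule 3 does not apply here → [s].
/a/ — between /p/ and /x/; rule 2 does not apply here → [a].
/s/ — between /x/ and /i/; rule 3 does not apply here → [s].
Rule 2 applies to /i/ (between /s/ and /z/: in an unstressed syllable) → [ə].
/u/ meets the environment for rule 2 (in an unstressed syllable) → [ə].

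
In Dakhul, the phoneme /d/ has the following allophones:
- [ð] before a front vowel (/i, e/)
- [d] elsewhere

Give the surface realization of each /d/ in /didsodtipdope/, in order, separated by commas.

[ð], [d], [d], [d]

Occurrence 1 (position 1): before a front vowel (/i, e/) → [ð].
Occurrence 2 (position 3): no conditioning environment matches → elsewhere allophone [d].
Occurrence 3 (position 6): no conditioning environment matches → elsewhere allophone [d].
Occurrence 4 (position 10): no conditioning environment matches → elsewhere allophone [d].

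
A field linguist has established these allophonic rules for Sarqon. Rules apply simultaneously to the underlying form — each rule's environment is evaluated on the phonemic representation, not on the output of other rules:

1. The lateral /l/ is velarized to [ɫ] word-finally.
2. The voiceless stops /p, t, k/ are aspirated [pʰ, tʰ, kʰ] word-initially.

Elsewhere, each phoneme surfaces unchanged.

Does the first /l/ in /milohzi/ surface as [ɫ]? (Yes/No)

/l/ (between /i/ and /o/) fails the environment for rule 1, so it stays [l].
The actual realization is [l], not [ɫ].

No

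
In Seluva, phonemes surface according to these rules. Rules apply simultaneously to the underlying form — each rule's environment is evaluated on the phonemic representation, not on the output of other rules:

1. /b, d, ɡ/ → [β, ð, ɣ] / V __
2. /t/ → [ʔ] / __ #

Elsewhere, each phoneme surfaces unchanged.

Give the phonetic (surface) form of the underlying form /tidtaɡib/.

[tiðtaɣiβ]

/t/ (word-initial) is in the target of rule 2 but the environment (word-finally) is not met → [t].
/i/ stays [i].
Rule 1 applies to /d/ (between /i/ and /t/: immediately after a vowel) → [ð].
/t/ (between /d/ and /a/): rule 2 targets it, but not word-finally → unchanged [t].
/a/ stays [a].
Rule 1 applies to /ɡ/ (between /a/ and /i/: immediately after a vowel) → [ɣ].
/i/ — not in any rule's target class → [i].
/b/ (word-final) occurs immediately after a vowel → [β] by rule 1.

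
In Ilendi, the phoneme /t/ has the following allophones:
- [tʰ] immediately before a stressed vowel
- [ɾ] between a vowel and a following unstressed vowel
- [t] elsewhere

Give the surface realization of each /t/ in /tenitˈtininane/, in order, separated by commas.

[t], [t], [tʰ]

Occurrence 1 (position 1): no conditioning environment matches → elsewhere allophone [t].
Occurrence 2 (position 5): no conditioning environment matches → elsewhere allophone [t].
Occurrence 3 (position 6): immediately before a stressed vowel → [tʰ].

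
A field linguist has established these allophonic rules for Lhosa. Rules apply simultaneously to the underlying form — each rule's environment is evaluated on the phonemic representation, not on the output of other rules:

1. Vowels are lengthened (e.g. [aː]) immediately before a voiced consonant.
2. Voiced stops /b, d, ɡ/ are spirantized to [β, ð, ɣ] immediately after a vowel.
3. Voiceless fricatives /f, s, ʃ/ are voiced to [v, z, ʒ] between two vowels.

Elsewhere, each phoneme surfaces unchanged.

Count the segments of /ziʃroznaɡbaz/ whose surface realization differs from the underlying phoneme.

Segments that undergo a rule: /o/ → [oː] (rule 1); /a/ → [aː] (rule 1); /ɡ/ → [ɣ] (rule 2); /a/ → [aː] (rule 1).
All other segments surface unchanged.

4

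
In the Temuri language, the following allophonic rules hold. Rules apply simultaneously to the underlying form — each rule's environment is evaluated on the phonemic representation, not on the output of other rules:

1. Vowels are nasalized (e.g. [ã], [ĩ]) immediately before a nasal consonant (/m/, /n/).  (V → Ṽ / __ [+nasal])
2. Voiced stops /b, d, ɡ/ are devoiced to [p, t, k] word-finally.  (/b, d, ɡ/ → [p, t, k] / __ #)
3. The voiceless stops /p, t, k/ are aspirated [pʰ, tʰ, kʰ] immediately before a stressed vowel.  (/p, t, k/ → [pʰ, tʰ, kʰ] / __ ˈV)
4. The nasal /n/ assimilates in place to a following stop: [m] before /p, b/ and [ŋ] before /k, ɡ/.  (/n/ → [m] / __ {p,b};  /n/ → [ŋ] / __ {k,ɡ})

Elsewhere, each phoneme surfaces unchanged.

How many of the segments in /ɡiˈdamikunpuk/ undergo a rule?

Segments that undergo a rule: /a/ → [ã] (rule 1); /u/ → [ũ] (rule 1); /n/ → [m] (rule 4).
All other segments surface unchanged.

3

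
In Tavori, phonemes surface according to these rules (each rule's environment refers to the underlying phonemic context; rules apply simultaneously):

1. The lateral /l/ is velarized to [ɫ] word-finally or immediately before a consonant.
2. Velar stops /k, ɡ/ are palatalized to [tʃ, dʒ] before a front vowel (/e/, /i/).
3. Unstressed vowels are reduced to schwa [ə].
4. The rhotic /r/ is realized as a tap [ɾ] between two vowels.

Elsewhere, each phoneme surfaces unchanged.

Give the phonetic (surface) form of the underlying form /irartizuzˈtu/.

[əɾərtəzəzˈtu]

/i/ (word-initial) occurs in an unstressed syllable → [ə] by rule 3.
/r/ meets the environment for rule 4 (between two vowels) → [ɾ].
/a/ (between /r/ and /r/): in an unstressed syllable, so rule 3 applies → [ə].
/r/ — between /a/ and /t/; rule 4 does not apply here → [r].
/t/ stays [t].
/i/ (between /t/ and /z/): in an unstressed syllable, so rule 3 applies → [ə].
/z/ (between /i/ and /u/) is unaffected → [z].
/u/ (between /z/ and /z/) occurs in an unstressed syllable → [ə] by rule 3.
/z/ (between /u/ and /t/): no rule targets it → [z].
/t/ — not in any rule's target class → [t].
/u/ (word-final) is in the target of rule 3 but the environment (in an unstressed syllable) is not met → [u].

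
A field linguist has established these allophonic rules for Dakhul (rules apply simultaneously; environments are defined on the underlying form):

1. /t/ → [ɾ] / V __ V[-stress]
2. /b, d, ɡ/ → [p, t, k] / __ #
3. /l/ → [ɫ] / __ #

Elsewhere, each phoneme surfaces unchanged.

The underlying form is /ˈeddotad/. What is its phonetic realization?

[ˈeddoɾat]

/e/ stays [e].
/d/ (between /e/ and /d/) is in the target of rule 2 but the environment (word-finally) is not met → [d].
/d/ (between /d/ and /o/) fails the environment for rule 2, so it stays [d].
/o/ (between /d/ and /t/): no rule targets it → [o].
/t/ (between /o/ and /a/): between a vowel and a following unstressed vowel, so rule 1 applies → [ɾ].
/a/ (between /t/ and /d/) is unaffected → [a].
/d/ (word-final) occurs word-finally → [t] by rule 2.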